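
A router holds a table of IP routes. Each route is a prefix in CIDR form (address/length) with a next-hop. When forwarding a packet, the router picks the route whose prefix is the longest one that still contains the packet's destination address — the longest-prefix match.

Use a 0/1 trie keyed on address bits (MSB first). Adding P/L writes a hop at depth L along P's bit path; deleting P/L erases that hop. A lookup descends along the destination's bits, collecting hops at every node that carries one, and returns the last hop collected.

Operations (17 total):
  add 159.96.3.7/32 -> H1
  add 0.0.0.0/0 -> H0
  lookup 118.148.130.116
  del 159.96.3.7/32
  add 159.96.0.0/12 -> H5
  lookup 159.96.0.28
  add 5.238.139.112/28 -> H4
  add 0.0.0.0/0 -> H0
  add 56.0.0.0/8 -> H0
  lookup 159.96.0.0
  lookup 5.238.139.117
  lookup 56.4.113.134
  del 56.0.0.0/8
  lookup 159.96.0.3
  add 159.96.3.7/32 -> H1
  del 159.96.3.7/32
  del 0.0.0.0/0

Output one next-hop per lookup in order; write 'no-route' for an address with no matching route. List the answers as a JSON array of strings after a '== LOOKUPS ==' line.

Trace:
  add 159.96.3.7/32 -> H1 at depth 32
  add 0.0.0.0/0 -> H0 at depth 0
  Q 118.148.130.116: descend ε ; hops seen [H0] ; pick H0
  del 159.96.3.7/32 (clear depth 32)
  add 159.96.0.0/12 -> H5 at depth 12
  Q 159.96.0.28: descend 1001111101100000000000 ; hops seen [H0,H5] ; pick H5
  add 5.238.139.112/28 -> H4 at depth 28
  add 0.0.0.0/0 -> H0 at depth 0
  add 56.0.0.0/8 -> H0 at depth 8
  Q 159.96.0.0: descend 1001111101100000000000 ; hops seen [H0,H5] ; pick H5
  Q 5.238.139.117: descend 0000010111101110100010110111 ; hops seen [H0,H4] ; pick H4
  Q 56.4.113.134: descend 00111000 ; hops seen [H0,H0] ; pick H0
  del 56.0.0.0/8 (clear depth 8)
  Q 159.96.0.3: descend 1001111101100000000000 ; hops seen [H0,H5] ; pick H5
  add 159.96.3.7/32 -> H1 at depth 32
  del 159.96.3.7/32 (clear depth 32)
  del 0.0.0.0/0 (clear depth 0)

== LOOKUPS ==
["H0","H5","H5","H4","H0","H5"]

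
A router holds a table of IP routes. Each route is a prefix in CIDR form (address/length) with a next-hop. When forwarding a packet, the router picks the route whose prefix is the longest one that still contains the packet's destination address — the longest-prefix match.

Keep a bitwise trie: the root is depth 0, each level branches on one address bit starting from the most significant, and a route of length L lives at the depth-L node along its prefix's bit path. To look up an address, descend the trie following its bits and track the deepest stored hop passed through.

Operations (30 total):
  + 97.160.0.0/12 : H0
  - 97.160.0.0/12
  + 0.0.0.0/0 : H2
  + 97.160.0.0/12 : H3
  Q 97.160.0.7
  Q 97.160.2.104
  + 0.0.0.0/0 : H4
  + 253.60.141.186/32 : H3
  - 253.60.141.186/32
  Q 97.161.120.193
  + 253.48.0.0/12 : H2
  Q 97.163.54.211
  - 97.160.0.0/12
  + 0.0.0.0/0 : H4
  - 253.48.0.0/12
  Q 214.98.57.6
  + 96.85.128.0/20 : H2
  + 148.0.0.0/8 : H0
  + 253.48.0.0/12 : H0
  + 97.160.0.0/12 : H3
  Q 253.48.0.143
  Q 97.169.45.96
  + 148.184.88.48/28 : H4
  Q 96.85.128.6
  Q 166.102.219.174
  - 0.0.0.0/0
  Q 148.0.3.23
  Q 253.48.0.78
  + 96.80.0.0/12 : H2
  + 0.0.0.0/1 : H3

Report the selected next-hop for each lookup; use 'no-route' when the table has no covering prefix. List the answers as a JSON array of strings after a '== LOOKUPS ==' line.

Trace:
  add 97.160.0.0/12 -> H0 at depth 12
  - 97.160.0.0/12 clear@12
  add 0.0.0.0/0 -> H2 at depth 0
  add 97.160.0.0/12 -> H3 at depth 12
  ? 97.160.0.7  path d0:H2→d1:-→d2:-→d3:-→d4:-→d5:-→d6:-→d7:-→d8:-→d9:-→d10:-→d11:-→d12:H3  best=H3
  ? 97.160.2.104  path d0:H2→d1:-→d2:-→d3:-→d4:-→d5:-→d6:-→d7:-→d8:-→d9:-→d10:-→d11:-→d12:H3  best=H3
  add 0.0.0.0/0 -> H4 at depth 0
  add 253.60.141.186/32 -> H3 at depth 32
  - 253.60.141.186/32 clear@32
  ? 97.161.120.193  path d0:H4→d1:-→d2:-→d3:-→d4:-→d5:-→d6:-→d7:-→d8:-→d9:-→d10:-→d11:-→d12:H3  best=H3
  add 253.48.0.0/12 -> H2 at depth 12
  ? 97.163.54.211  path d0:H4→d1:-→d2:-→d3:-→d4:-→d5:-→d6:-→d7:-→d8:-→d9:-→d10:-→d11:-→d12:H3  best=H3
  - 97.160.0.0/12 clear@12
  add 0.0.0.0/0 -> H4 at depth 0
  - 253.48.0.0/12 clear@12
  ? 214.98.57.6  path d0:H4→d1:-→d2:-  best=H4
  add 96.85.128.0/20 -> H2 at depth 20
  add 148.0.0.0/8 -> H0 at depth 8
  add 253.48.0.0/12 -> H0 at depth 12
  add 97.160.0.0/12 -> H3 at depth 12
  ? 253.48.0.143  path d0:H4→d1:-→d2:-→d3:-→d4:-→d5:-→d6:-→d7:-→d8:-→d9:-→d10:-→d11:-→d12:H0  best=H0
  ? 97.169.45.96  path d0:H4→d1:-→d2:-→d3:-→d4:-→d5:-→d6:-→d7:-→d8:-→d9:-→d10:-→d11:-→d12:H3  best=H3
  add 148.184.88.48/28 -> H4 at depth 28
  ? 96.85.128.6  path d0:H4→d1:-→d2:-→d3:-→d4:-→d5:-→d6:-→d7:-→d8:-→d9:-→d10:-→d11:-→d12:-→d13:-→d14:-→d15:-→d16:-→d17:-→d18:-→d19:-→d20:H2  best=H2
  ? 166.102.219.174  path d0:H4→d1:-→d2:-  best=H4
  - 0.0.0.0/0 clear@0
  ? 148.0.3.23  path d0:-→d1:-→d2:-→d3:-→d4:-→d5:-→d6:-→d7:-→d8:H0  best=H0
  ? 253.48.0.78  path d0:-→d1:-→d2:-→d3:-→d4:-→d5:-→d6:-→d7:-→d8:-→d9:-→d10:-→d11:-→d12:H0  best=H0
  add 96.80.0.0/12 -> H2 at depth 12
  add 0.0.0.0/1 -> H3 at depth 1

== LOOKUPS ==
["H3","H3","H3","H3","H4","H0","H3","H2","H4","H0","H0"]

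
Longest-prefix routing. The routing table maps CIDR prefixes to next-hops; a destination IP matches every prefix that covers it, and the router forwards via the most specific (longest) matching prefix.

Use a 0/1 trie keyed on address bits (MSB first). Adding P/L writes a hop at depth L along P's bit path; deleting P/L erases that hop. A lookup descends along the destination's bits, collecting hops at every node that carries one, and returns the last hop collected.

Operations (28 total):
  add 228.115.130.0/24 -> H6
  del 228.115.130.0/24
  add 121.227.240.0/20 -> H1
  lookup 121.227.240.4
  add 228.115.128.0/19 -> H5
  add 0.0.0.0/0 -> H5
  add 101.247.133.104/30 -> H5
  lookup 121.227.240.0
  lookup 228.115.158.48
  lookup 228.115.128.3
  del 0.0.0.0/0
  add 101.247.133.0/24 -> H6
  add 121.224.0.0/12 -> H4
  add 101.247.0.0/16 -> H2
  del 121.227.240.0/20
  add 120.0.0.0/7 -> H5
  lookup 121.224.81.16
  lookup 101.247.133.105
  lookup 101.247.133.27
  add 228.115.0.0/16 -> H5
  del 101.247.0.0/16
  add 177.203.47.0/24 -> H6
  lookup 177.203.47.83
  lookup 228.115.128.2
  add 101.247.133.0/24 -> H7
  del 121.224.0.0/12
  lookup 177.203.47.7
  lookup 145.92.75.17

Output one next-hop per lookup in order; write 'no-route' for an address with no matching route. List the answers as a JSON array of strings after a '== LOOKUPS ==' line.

Trace:
  add 228.115.130.0/24 -> H6 at depth 24
  - 228.115.130.0/24 clear@24
  add 121.227.240.0/20 -> H1 at depth 20
  ? 121.227.240.4  path d0:-→d1:-→d2:-→d3:-→d4:-→d5:-→d6:-→d7:-→d8:-→d9:-→d10:-→d11:-→d12:-→d13:-→d14:-→d15:-→d16:-→d17:-→d18:-→d19:-→d20:H1  best=H1
  add 228.115.128.0/19 -> H5 at depth 19
  add 0.0.0.0/0 -> H5 at depth 0
  add 101.247.133.104/30 -> H5 at depth 30
  ? 121.227.240.0  path d0:H5→d1:-→d2:-→d3:-→d4:-→d5:-→d6:-→d7:-→d8:-→d9:-→d10:-→d11:-→d12:-→d13:-→d14:-→d15:-→d16:-→d17:-→d18:-→d19:-→d20:H1  best=H1
  ? 228.115.158.48  path d0:H5→d1:-→d2:-→d3:-→d4:-→d5:-→d6:-→d7:-→d8:-→d9:-→d10:-→d11:-→d12:-→d13:-→d14:-→d15:-→d16:-→d17:-→d18:-→d19:H5  best=H5
  ? 228.115.128.3  path d0:H5→d1:-→d2:-→d3:-→d4:-→d5:-→d6:-→d7:-→d8:-→d9:-→d10:-→d11:-→d12:-→d13:-→d14:-→d15:-→d16:-→d17:-→d18:-→d19:H5→d20:-→d21:-→d22:-  best=H5
  - 0.0.0.0/0 clear@0
  add 101.247.133.0/24 -> H6 at depth 24
  add 121.224.0.0/12 -> H4 at depth 12
  add 101.247.0.0/16 -> H2 at depth 16
  - 121.227.240.0/20 clear@20
  add 120.0.0.0/7 -> H5 at depth 7
  ? 121.224.81.16  path d0:-→d1:-→d2:-→d3:-→d4:-→d5:-→d6:-→d7:H5→d8:-→d9:-→d10:-→d11:-→d12:H4→d13:-→d14:-  best=H4
  ? 101.247.133.105  path d0:-→d1:-→d2:-→d3:-→d4:-→d5:-→d6:-→d7:-→d8:-→d9:-→d10:-→d11:-→d12:-→d13:-→d14:-→d15:-→d16:H2→d17:-→d18:-→d19:-→d20:-→d21:-→d22:-→d23:-→d24:H6→d25:-→d26:-→d27:-→d28:-→d29:-→d30:H5  best=H5
  ? 101.247.133.27  path d0:-→d1:-→d2:-→d3:-→d4:-→d5:-→d6:-→d7:-→d8:-→d9:-→d10:-→d11:-→d12:-→d13:-→d14:-→d15:-→d16:H2→d17:-→d18:-→d19:-→d20:-→d21:-→d22:-→d23:-→d24:H6→d25:-  best=H6
  add 228.115.0.0/16 -> H5 at depth 16
  - 101.247.0.0/16 clear@16
  add 177.203.47.0/24 -> H6 at depth 24
  ? 177.203.47.83  path d0:-→d1:-→d2:-→d3:-→d4:-→d5:-→d6:-→d7:-→d8:-→d9:-→d10:-→d11:-→d12:-→d13:-→d14:-→d15:-→d16:-→d17:-→d18:-→d19:-→d20:-→d21:-→d22:-→d23:-→d24:H6  best=H6
  ? 228.115.128.2  path d0:-→d1:-→d2:-→d3:-→d4:-→d5:-→d6:-→d7:-→d8:-→d9:-→d10:-→d11:-→d12:-→d13:-→d14:-→d15:-→d16:H5→d17:-→d18:-→d19:H5→d20:-→d21:-→d22:-  best=H5
  add 101.247.133.0/24 -> H7 at depth 24
  - 121.224.0.0/12 clear@12
  ? 177.203.47.7  path d0:-→d1:-→d2:-→d3:-→d4:-→d5:-→d6:-→d7:-→d8:-→d9:-→d10:-→d11:-→d12:-→d13:-→d14:-→d15:-→d16:-→d17:-→d18:-→d19:-→d20:-→d21:-→d22:-→d23:-→d24:H6  best=H6
  ? 145.92.75.17  path d0:-→d1:-→d2:-  best=no-route

== LOOKUPS ==
["H1","H1","H5","H5","H4","H5","H6","H6","H5","H6","no-route"]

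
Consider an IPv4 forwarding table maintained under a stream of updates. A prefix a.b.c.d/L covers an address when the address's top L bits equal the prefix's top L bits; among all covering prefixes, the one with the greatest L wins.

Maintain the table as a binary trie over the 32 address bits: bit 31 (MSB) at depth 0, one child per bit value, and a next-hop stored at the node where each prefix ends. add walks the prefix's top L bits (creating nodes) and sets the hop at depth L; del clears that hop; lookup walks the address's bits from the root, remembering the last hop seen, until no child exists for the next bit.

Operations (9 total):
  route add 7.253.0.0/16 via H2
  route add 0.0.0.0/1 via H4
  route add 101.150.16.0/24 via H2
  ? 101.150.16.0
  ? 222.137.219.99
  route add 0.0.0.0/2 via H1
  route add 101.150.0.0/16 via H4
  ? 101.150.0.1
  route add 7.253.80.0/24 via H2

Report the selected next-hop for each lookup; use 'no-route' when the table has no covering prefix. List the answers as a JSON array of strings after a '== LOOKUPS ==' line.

Process each operation:
  + 7.253.0.0/16 (H2) depth=16
  + 0.0.0.0/1 (H4) depth=1
  + 101.150.16.0/24 (H2) depth=24
  ? 101.150.16.0  path d0:-→d1:H4→d2:-→d3:-→d4:-→d5:-→d6:-→d7:-→d8:-→d9:-→d10:-→d11:-→d12:-→d13:-→d14:-→d15:-→d16:-→d17:-→d18:-→d19:-→d20:-→d21:-→d22:-→d23:-→d24:H2  best=H2
  ? 222.137.219.99  path d0:-  best=no-route
  + 0.0.0.0/2 (H1) depth=2
  + 101.150.0.0/16 (H4) depth=16
  ? 101.150.0.1  path d0:-→d1:H4→d2:-→d3:-→d4:-→d5:-→d6:-→d7:-→d8:-→d9:-→d10:-→d11:-→d12:-→d13:-→d14:-→d15:-→d16:H4→d17:-→d18:-→d19:-  best=H4
  + 7.253.80.0/24 (H2) depth=24

== LOOKUPS ==
["H2","no-route","H4"]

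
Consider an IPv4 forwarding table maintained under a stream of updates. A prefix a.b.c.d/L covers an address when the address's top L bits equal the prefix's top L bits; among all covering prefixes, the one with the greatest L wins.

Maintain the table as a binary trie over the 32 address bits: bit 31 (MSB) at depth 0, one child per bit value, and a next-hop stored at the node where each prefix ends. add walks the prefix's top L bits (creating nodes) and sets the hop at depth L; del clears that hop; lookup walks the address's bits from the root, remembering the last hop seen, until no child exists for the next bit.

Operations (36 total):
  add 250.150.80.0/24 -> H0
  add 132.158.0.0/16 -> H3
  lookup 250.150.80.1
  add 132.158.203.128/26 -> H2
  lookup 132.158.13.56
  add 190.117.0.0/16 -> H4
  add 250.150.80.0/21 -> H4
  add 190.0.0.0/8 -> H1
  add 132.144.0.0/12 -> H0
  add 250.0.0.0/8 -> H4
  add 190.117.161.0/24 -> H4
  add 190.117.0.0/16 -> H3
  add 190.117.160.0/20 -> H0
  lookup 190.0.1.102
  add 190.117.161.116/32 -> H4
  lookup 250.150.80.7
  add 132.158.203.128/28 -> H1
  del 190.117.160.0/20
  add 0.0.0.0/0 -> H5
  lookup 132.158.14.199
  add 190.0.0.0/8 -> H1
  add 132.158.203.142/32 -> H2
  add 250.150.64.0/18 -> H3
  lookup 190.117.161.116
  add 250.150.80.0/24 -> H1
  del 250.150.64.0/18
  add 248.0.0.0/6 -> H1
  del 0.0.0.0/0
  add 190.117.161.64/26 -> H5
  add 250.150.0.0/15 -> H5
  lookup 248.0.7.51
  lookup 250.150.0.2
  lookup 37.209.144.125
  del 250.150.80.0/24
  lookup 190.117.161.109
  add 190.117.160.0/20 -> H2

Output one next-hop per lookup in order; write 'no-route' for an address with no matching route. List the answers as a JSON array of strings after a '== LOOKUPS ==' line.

Trace:
  + 250.150.80.0/24 (H0) depth=24
  + 132.158.0.0/16 (H3) depth=16
  lookup 250.150.80.1: bits 111110101001011001010000 walk d0:-→d1:-→d2:-→d3:-→d4:-→d5:-→d6:-→d7:-→d8:-→d9:-→d10:-→d11:-→d12:-→d13:-→d14:-→d15:-→d16:-→d17:-→d18:-→d19:-→d20:-→d21:-→d22:-→d23:-→d24:H0 -> H0
  + 132.158.203.128/26 (H2) depth=26
  lookup 132.158.13.56: bits 1000010010011110 walk d0:-→d1:-→d2:-→d3:-→d4:-→d5:-→d6:-→d7:-→d8:-→d9:-→d10:-→d11:-→d12:-→d13:-→d14:-→d15:-→d16:H3 -> H3
  + 190.117.0.0/16 (H4) depth=16
  + 250.150.80.0/21 (H4) depth=21
  + 190.0.0.0/8 (H1) depth=8
  + 132.144.0.0/12 (H0) depth=12
  + 250.0.0.0/8 (H4) depth=8
  + 190.117.161.0/24 (H4) depth=24
  + 190.117.0.0/16 (H3) depth=16
  + 190.117.160.0/20 (H0) depth=20
  lookup 190.0.1.102: bits 101111100 walk d0:-→d1:-→d2:-→d3:-→d4:-→d5:-→d6:-→d7:-→d8:H1→d9:- -> H1
  + 190.117.161.116/32 (H4) depth=32
  lookup 250.150.80.7: bits 111110101001011001010000 walk d0:-→d1:-→d2:-→d3:-→d4:-→d5:-→d6:-→d7:-→d8:H4→d9:-→d10:-→d11:-→d12:-→d13:-→d14:-→d15:-→d16:-→d17:-→d18:-→d19:-→d20:-→d21:H4→d22:-→d23:-→d24:H0 -> H0
  + 132.158.203.128/28 (H1) depth=28
  del 190.117.160.0/20 (clear depth 20)
  + 0.0.0.0/0 (H5) depth=0
  lookup 132.158.14.199: bits 1000010010011110 walk d0:H5→d1:-→d2:-→d3:-→d4:-→d5:-→d6:-→d7:-→d8:-→d9:-→d10:-→d11:-→d12:H0→d13:-→d14:-→d15:-→d16:H3 -> H3
  + 190.0.0.0/8 (H1) depth=8
  + 132.158.203.142/32 (H2) depth=32
  + 250.150.64.0/18 (H3) depth=18
  lookup 190.117.161.116: bits 10111110011101011010000101110100 walk d0:H5→d1:-→d2:-→d3:-→d4:-→d5:-→d6:-→d7:-→d8:H1→d9:-→d10:-→d11:-→d12:-→d13:-→d14:-→d15:-→d16:H3→d17:-→d18:-→d19:-→d20:-→d21:-→d22:-→d23:-→d24:H4→d25:-→d26:-→d27:-→d28:-→d29:-→d30:-→d31:-→d32:H4 -> H4
  + 250.150.80.0/24 (H1) depth=24
  del 250.150.64.0/18 (clear depth 18)
  + 248.0.0.0/6 (H1) depth=6
  del 0.0.0.0/0 (clear depth 0)
  + 190.117.161.64/26 (H5) depth=26
  + 250.150.0.0/15 (H5) depth=15
  lookup 248.0.7.51: bits 111110 walk d0:-→d1:-→d2:-→d3:-→d4:-→d5:-→d6:H1 -> H1
  lookup 250.150.0.2: bits 11111010100101100 walk d0:-→d1:-→d2:-→d3:-→d4:-→d5:-→d6:H1→d7:-→d8:H4→d9:-→d10:-→d11:-→d12:-→d13:-→d14:-→d15:H5→d16:-→d17:- -> H5
  lookup 37.209.144.125: bits ε walk d0:- -> no-route
  del 250.150.80.0/24 (clear depth 24)
  lookup 190.117.161.109: bits 101111100111010110100001011 walk d0:-→d1:-→d2:-→d3:-→d4:-→d5:-→d6:-→d7:-→d8:H1→d9:-→d10:-→d11:-→d12:-→d13:-→d14:-→d15:-→d16:H3→d17:-→d18:-→d19:-→d20:-→d21:-→d22:-→d23:-→d24:H4→d25:-→d26:H5→d27:- -> H5
  + 190.117.160.0/20 (H2) depth=20

== LOOKUPS ==
["H0","H3","H1","H0","H3","H4","H1","H5","no-route","H5"]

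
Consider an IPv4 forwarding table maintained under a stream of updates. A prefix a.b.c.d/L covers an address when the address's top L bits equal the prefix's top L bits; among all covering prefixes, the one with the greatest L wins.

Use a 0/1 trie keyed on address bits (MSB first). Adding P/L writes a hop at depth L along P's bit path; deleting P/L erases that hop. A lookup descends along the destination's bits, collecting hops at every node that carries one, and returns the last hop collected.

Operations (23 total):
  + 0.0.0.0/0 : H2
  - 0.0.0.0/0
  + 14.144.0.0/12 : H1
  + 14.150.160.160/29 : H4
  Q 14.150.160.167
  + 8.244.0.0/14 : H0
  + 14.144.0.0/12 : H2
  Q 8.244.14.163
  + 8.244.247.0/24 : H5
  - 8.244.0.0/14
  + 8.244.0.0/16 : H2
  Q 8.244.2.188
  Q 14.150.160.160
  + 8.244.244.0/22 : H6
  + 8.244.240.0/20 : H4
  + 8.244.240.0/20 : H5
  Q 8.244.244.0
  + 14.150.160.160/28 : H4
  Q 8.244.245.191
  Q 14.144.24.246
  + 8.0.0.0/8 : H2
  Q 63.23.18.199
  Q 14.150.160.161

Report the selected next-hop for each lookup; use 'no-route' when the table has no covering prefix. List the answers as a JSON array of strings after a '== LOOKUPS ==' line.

Trace:
  add 0.0.0.0/0 -> H2 at depth 0
  - 0.0.0.0/0 clear@0
  add 14.144.0.0/12 -> H1 at depth 12
  add 14.150.160.160/29 -> H4 at depth 29
  Q 14.150.160.167: descend 00001110100101101010000010100 ; hops seen [H1,H4] ; pick H4
  add 8.244.0.0/14 -> H0 at depth 14
  add 14.144.0.0/12 -> H2 at depth 12
  Q 8.244.14.163: descend 00001000111101 ; hops seen [H0] ; pick H0
  add 8.244.247.0/24 -> H5 at depth 24
  - 8.244.0.0/14 clear@14
  add 8.244.0.0/16 -> H2 at depth 16
  Q 8.244.2.188: descend 0000100011110100 ; hops seen [H2] ; pick H2
  Q 14.150.160.160: descend 00001110100101101010000010100 ; hops seen [H2,H4] ; pick H4
  add 8.244.244.0/22 -> H6 at depth 22
  add 8.244.240.0/20 -> H4 at depth 20
  add 8.244.240.0/20 -> H5 at depth 20
  Q 8.244.244.0: descend 0000100011110100111101 ; hops seen [H2,H5,H6] ; pick H6
  add 14.150.160.160/28 -> H4 at depth 28
  Q 8.244.245.191: descend 0000100011110100111101 ; hops seen [H2,H5,H6] ; pick H6
  Q 14.144.24.246: descend 0000111010010 ; hops seen [H2] ; pick H2
  add 8.0.0.0/8 -> H2 at depth 8
  Q 63.23.18.199: descend 00 ; hops seen [∅] ; pick no-route
  Q 14.150.160.161: descend 00001110100101101010000010100 ; hops seen [H2,H4,H4] ; pick H4

== LOOKUPS ==
["H4","H0","H2","H4","H6","H6","H2","no-route","H4"]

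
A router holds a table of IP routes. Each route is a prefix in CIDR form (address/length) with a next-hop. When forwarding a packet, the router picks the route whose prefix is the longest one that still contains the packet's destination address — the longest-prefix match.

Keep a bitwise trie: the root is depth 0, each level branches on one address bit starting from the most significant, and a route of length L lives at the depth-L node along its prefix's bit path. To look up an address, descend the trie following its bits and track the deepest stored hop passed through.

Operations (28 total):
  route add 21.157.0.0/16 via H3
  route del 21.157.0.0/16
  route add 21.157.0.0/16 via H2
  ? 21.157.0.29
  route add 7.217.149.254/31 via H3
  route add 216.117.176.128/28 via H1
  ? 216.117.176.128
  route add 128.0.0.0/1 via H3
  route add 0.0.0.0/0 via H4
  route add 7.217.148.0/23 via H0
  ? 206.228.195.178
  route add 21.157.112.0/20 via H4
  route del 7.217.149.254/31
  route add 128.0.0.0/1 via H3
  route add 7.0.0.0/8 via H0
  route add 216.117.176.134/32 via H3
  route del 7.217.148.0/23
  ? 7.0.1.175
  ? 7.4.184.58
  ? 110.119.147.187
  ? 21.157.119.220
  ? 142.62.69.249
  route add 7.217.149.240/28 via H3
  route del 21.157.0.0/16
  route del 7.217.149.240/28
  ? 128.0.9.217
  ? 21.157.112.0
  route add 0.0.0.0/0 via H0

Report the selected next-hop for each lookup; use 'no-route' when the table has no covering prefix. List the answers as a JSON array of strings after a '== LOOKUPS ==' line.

Apply in order:
  add 21.157.0.0/16 -> H3 at depth 16
  - 21.157.0.0/16 clear@16
  add 21.157.0.0/16 -> H2 at depth 16
  lookup 21.157.0.29: bits 0001010110011101 walk d0:-→d1:-→d2:-→d3:-→d4:-→d5:-→d6:-→d7:-→d8:-→d9:-→d10:-→d11:-→d12:-→d13:-→d14:-→d15:-→d16:H2 -> H2
  add 7.217.149.254/31 -> H3 at depth 31
  add 216.117.176.128/28 -> H1 at depth 28
  lookup 216.117.176.128: bits 1101100001110101101100001000 walk d0:-→d1:-→d2:-→d3:-→d4:-→d5:-→d6:-→d7:-→d8:-→d9:-→d10:-→d11:-→d12:-→d13:-→d14:-→d15:-→d16:-→d17:-→d18:-→d19:-→d20:-→d21:-→d22:-→d23:-→d24:-→d25:-→d26:-→d27:-→d28:H1 -> H1
  add 128.0.0.0/1 -> H3 at depth 1
  add 0.0.0.0/0 -> H4 at depth 0
  add 7.217.148.0/23 -> H0 at depth 23
  lookup 206.228.195.178: bits 110 walk d0:H4→d1:H3→d2:-→d3:- -> H3
  add 21.157.112.0/20 -> H4 at depth 20
  - 7.217.149.254/31 clear@31
  add 128.0.0.0/1 -> H3 at depth 1
  add 7.0.0.0/8 -> H0 at depth 8
  add 216.117.176.134/32 -> H3 at depth 32
  - 7.217.148.0/23 clear@23
  lookup 7.0.1.175: bits 00000111 walk d0:H4→d1:-→d2:-→d3:-→d4:-→d5:-→d6:-→d7:-→d8:H0 -> H0
  lookup 7.4.184.58: bits 00000111 walk d0:H4→d1:-→d2:-→d3:-→d4:-→d5:-→d6:-→d7:-→d8:H0 -> H0
  lookup 110.119.147.187: bits 0 walk d0:H4→d1:- -> H4
  lookup 21.157.119.220: bits 00010101100111010111 walk d0:H4→d1:-→d2:-→d3:-→d4:-→d5:-→d6:-→d7:-→d8:-→d9:-→d10:-→d11:-→d12:-→d13:-→d14:-→d15:-→d16:H2→d17:-→d18:-→d19:-→d20:H4 -> H4
  lookup 142.62.69.249: bits 1 walk d0:H4→d1:H3 -> H3
  add 7.217.149.240/28 -> H3 at depth 28
  - 21.157.0.0/16 clear@16
  - 7.217.149.240/28 clear@28
  lookup 128.0.9.217: bits 1 walk d0:H4→d1:H3 -> H3
  lookup 21.157.112.0: bits 00010101100111010111 walk d0:H4→d1:-→d2:-→d3:-→d4:-→d5:-→d6:-→d7:-→d8:-→d9:-→d10:-→d11:-→d12:-→d13:-→d14:-→d15:-→d16:-→d17:-→d18:-→d19:-→d20:H4 -> H4
  add 0.0.0.0/0 -> H0 at depth 0

== LOOKUPS ==
["H2","H1","H3","H0","H0","H4","H4","H3","H3","H4"]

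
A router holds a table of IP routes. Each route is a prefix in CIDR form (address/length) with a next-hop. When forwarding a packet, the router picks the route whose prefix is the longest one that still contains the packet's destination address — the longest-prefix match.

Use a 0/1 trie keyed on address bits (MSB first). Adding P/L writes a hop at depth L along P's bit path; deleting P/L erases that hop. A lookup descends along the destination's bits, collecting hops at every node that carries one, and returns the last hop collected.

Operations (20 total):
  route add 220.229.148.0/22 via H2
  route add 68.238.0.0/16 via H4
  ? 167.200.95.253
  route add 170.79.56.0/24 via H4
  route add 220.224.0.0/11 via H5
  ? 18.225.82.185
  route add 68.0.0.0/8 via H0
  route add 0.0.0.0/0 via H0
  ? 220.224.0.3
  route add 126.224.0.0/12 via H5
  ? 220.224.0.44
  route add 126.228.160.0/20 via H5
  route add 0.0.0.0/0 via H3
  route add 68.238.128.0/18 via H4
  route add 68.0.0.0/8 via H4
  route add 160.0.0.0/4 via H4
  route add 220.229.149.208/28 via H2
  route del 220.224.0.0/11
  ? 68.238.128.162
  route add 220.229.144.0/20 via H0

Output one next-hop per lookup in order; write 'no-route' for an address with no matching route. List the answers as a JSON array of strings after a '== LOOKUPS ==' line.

Apply in order:
  add 220.229.148.0/22 -> H2 at depth 22
  add 68.238.0.0/16 -> H4 at depth 16
  lookup 167.200.95.253: bits 1 walk d0:-→d1:- -> no-route
  add 170.79.56.0/24 -> H4 at depth 24
  add 220.224.0.0/11 -> H5 at depth 11
  lookup 18.225.82.185: bits 0 walk d0:-→d1:- -> no-route
  add 68.0.0.0/8 -> H0 at depth 8
  add 0.0.0.0/0 -> H0 at depth 0
  lookup 220.224.0.3: bits 1101110011100 walk d0:H0→d1:-→d2:-→d3:-→d4:-→d5:-→d6:-→d7:-→d8:-→d9:-→d10:-→d11:H5→d12:-→d13:- -> H5
  add 126.224.0.0/12 -> H5 at depth 12
  lookup 220.224.0.44: bits 1101110011100 walk d0:H0→d1:-→d2:-→d3:-→d4:-→d5:-→d6:-→d7:-→d8:-→d9:-→d10:-→d11:H5→d12:-→d13:- -> H5
  add 126.228.160.0/20 -> H5 at depth 20
  add 0.0.0.0/0 -> H3 at depth 0
  add 68.238.128.0/18 -> H4 at depth 18
  add 68.0.0.0/8 -> H4 at depth 8
  add 160.0.0.0/4 -> H4 at depth 4
  add 220.229.149.208/28 -> H2 at depth 28
  del 220.224.0.0/11 (clear depth 11)
  lookup 68.238.128.162: bits 010001001110111010 walk d0:H3→d1:-→d2:-→d3:-→d4:-→d5:-→d6:-→d7:-→d8:H4→d9:-→d10:-→d11:-→d12:-→d13:-→d14:-→d15:-→d16:H4→d17:-→d18:H4 -> H4
  add 220.229.144.0/20 -> H0 at depth 20

== LOOKUPS ==
["no-route","no-route","H5","H5","H4"]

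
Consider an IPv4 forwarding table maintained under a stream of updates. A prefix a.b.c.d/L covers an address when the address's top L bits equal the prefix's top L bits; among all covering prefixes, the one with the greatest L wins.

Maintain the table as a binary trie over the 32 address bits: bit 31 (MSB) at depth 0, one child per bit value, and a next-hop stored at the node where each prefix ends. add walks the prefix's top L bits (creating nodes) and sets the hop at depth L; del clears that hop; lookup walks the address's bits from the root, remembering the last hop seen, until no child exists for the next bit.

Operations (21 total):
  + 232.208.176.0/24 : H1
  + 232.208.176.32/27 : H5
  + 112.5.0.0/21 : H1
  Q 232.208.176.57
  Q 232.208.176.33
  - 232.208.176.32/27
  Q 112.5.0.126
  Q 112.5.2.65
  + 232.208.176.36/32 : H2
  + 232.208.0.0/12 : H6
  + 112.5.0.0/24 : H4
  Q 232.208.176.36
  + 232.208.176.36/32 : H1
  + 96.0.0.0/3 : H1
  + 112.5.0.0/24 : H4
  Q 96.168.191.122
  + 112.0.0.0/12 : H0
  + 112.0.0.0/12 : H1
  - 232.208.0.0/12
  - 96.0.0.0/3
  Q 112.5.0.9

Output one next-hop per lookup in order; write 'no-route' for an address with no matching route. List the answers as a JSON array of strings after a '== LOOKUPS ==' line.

Process each operation:
  add 232.208.176.0/24 -> H1 at depth 24
  add 232.208.176.32/27 -> H5 at depth 27
  add 112.5.0.0/21 -> H1 at depth 21
  lookup 232.208.176.57: bits 111010001101000010110000001 walk d0:-→d1:-→d2:-→d3:-→d4:-→d5:-→d6:-→d7:-→d8:-→d9:-→d10:-→d11:-→d12:-→d13:-→d14:-→d15:-→d16:-→d17:-→d18:-→d19:-→d20:-→d21:-→d22:-→d23:-→d24:H1→d25:-→d26:-→d27:H5 -> H5
  lookup 232.208.176.33: bits 111010001101000010110000001 walk d0:-→d1:-→d2:-→d3:-→d4:-→d5:-→d6:-→d7:-→d8:-→d9:-→d10:-→d11:-→d12:-→d13:-→d14:-→d15:-→d16:-→d17:-→d18:-→d19:-→d20:-→d21:-→d22:-→d23:-→d24:H1→d25:-→d26:-→d27:H5 -> H5
  del 232.208.176.32/27 (clear depth 27)
  lookup 112.5.0.126: bits 011100000000010100000 walk d0:-→d1:-→d2:-→d3:-→d4:-→d5:-→d6:-→d7:-→d8:-→d9:-→d10:-→d11:-→d12:-→d13:-→d14:-→d15:-→d16:-→d17:-→d18:-→d19:-→d20:-→d21:H1 -> H1
  lookup 112.5.2.65: bits 011100000000010100000 walk d0:-→d1:-→d2:-→d3:-→d4:-→d5:-→d6:-→d7:-→d8:-→d9:-→d10:-→d11:-→d12:-→d13:-→d14:-→d15:-→d16:-→d17:-→d18:-→d19:-→d20:-→d21:H1 -> H1
  add 232.208.176.36/32 -> H2 at depth 32
  add 232.208.0.0/12 -> H6 at depth 12
  add 112.5.0.0/24 -> H4 at depth 24
  lookup 232.208.176.36: bits 11101000110100001011000000100100 walk d0:-→d1:-→d2:-→d3:-→d4:-→d5:-→d6:-→d7:-→d8:-→d9:-→d10:-→d11:-→d12:H6→d13:-→d14:-→d15:-→d16:-→d17:-→d18:-→d19:-→d20:-→d21:-→d22:-→d23:-→d24:H1→d25:-→d26:-→d27:-→d28:-→d29:-→d30:-→d31:-→d32:H2 -> H2
  add 232.208.176.36/32 -> H1 at depth 32
  add 96.0.0.0/3 -> H1 at depth 3
  add 112.5.0.0/24 -> H4 at depth 24
  lookup 96.168.191.122: bits 011 walk d0:-→d1:-→d2:-→d3:H1 -> H1
  add 112.0.0.0/12 -> H0 at depth 12
  add 112.0.0.0/12 -> H1 at depth 12
  del 232.208.0.0/12 (clear depth 12)
  del 96.0.0.0/3 (clear depth 3)
  lookup 112.5.0.9: bits 011100000000010100000000 walk d0:-→d1:-→d2:-→d3:-→d4:-→d5:-→d6:-→d7:-→d8:-→d9:-→d10:-→d11:-→d12:H1→d13:-→d14:-→d15:-→d16:-→d17:-→d18:-→d19:-→d20:-→d21:H1→d22:-→d23:-→d24:H4 -> H4

== LOOKUPS ==
["H5","H5","H1","H1","H2","H1","H4"]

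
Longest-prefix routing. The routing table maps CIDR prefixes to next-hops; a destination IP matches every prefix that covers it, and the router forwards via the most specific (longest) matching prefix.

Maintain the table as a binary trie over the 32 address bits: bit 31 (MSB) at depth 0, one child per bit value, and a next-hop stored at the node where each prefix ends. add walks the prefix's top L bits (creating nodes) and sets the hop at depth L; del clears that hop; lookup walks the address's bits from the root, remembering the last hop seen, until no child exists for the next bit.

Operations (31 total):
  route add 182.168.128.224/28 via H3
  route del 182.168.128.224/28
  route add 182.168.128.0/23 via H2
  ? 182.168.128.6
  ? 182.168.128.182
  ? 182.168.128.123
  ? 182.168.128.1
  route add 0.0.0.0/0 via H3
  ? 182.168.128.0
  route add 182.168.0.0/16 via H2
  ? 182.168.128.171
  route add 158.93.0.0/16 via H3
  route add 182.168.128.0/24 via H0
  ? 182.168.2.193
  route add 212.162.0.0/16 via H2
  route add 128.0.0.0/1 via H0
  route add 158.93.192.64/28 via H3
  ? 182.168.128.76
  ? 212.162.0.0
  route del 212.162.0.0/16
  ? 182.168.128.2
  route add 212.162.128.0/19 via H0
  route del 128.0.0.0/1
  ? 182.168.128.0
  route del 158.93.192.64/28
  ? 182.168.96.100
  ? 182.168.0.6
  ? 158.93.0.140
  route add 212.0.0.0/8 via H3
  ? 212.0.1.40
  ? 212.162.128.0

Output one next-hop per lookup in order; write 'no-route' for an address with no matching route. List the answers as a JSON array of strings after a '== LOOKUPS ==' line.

Process each operation:
  + 182.168.128.224/28 (H3) depth=28
  del 182.168.128.224/28 (clear depth 28)
  + 182.168.128.0/23 (H2) depth=23
  Q 182.168.128.6: descend 101101101010100010000000 ; hops seen [H2] ; pick H2
  Q 182.168.128.182: descend 1011011010101000100000001 ; hops seen [H2] ; pick H2
  Q 182.168.128.123: descend 101101101010100010000000 ; hops seen [H2] ; pick H2
  Q 182.168.128.1: descend 101101101010100010000000 ; hops seen [H2] ; pick H2
  + 0.0.0.0/0 (H3) depth=0
  Q 182.168.128.0: descend 101101101010100010000000 ; hops seen [H3,H2] ; pick H2
  + 182.168.0.0/16 (H2) depth=16
  Q 182.168.128.171: descend 1011011010101000100000001 ; hops seen [H3,H2,H2] ; pick H2
  + 158.93.0.0/16 (H3) depth=16
  + 182.168.128.0/24 (H0) depth=24
  Q 182.168.2.193: descend 1011011010101000 ; hops seen [H3,H2] ; pick H2
  + 212.162.0.0/16 (H2) depth=16
  + 128.0.0.0/1 (H0) depth=1
  + 158.93.192.64/28 (H3) depth=28
  Q 182.168.128.76: descend 101101101010100010000000 ; hops seen [H3,H0,H2,H2,H0] ; pick H0
  Q 212.162.0.0: descend 1101010010100010 ; hops seen [H3,H0,H2] ; pick H2
  del 212.162.0.0/16 (clear depth 16)
  Q 182.168.128.2: descend 101101101010100010000000 ; hops seen [H3,H0,H2,H2,H0] ; pick H0
  + 212.162.128.0/19 (H0) depth=19
  del 128.0.0.0/1 (clear depth 1)
  Q 182.168.128.0: descend 101101101010100010000000 ; hops seen [H3,H2,H2,H0] ; pick H0
  del 158.93.192.64/28 (clear depth 28)
  Q 182.168.96.100: descend 1011011010101000 ; hops seen [H3,H2] ; pick H2
  Q 182.168.0.6: descend 1011011010101000 ; hops seen [H3,H2] ; pick H2
  Q 158.93.0.140: descend 1001111001011101 ; hops seen [H3,H3] ; pick H3
  + 212.0.0.0/8 (H3) depth=8
  Q 212.0.1.40: descend 11010100 ; hops seen [H3,H3] ; pick H3
  Q 212.162.128.0: descend 1101010010100010100 ; hops seen [H3,H3,H0] ; pick H0

== LOOKUPS ==
["H2","H2","H2","H2","H2","H2","H2","H0","H2","H0","H0","H2","H2","H3","H3","H0"]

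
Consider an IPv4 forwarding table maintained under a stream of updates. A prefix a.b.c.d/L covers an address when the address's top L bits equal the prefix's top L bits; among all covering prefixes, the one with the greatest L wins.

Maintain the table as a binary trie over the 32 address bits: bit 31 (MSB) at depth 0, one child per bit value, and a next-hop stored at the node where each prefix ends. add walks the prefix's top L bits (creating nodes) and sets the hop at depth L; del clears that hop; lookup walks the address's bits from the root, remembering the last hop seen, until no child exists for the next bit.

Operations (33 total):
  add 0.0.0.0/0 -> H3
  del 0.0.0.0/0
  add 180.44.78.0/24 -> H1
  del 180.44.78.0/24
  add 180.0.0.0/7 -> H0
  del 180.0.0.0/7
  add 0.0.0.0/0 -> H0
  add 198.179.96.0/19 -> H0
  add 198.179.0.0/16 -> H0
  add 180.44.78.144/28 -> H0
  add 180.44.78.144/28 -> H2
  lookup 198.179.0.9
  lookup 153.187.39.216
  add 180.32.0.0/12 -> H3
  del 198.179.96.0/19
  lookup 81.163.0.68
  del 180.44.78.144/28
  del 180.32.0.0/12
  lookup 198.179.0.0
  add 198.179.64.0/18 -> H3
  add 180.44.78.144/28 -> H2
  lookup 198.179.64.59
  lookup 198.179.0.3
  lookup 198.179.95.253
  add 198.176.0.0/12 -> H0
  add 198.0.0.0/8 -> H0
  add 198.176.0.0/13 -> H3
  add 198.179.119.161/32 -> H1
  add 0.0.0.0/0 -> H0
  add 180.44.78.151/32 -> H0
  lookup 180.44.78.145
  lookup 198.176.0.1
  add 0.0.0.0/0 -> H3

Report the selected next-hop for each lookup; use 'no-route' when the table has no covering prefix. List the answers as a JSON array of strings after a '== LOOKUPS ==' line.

Trace:
  + 0.0.0.0/0 (H3) depth=0
  - 0.0.0.0/0 clear@0
  + 180.44.78.0/24 (H1) depth=24
  - 180.44.78.0/24 clear@24
  + 180.0.0.0/7 (H0) depth=7
  - 180.0.0.0/7 clear@7
  + 0.0.0.0/0 (H0) depth=0
  + 198.179.96.0/19 (H0) depth=19
  + 198.179.0.0/16 (H0) depth=16
  + 180.44.78.144/28 (H0) depth=28
  + 180.44.78.144/28 (H2) depth=28
  ? 198.179.0.9  path d0:H0→d1:-→d2:-→d3:-→d4:-→d5:-→d6:-→d7:-→d8:-→d9:-→d10:-→d11:-→d12:-→d13:-→d14:-→d15:-→d16:H0→d17:-  best=H0
  ? 153.187.39.216  path d0:H0→d1:-→d2:-  best=H0
  + 180.32.0.0/12 (H3) depth=12
  - 198.179.96.0/19 clear@19
  ? 81.163.0.68  path d0:H0  best=H0
  - 180.44.78.144/28 clear@28
  - 180.32.0.0/12 clear@12
  ? 198.179.0.0  path d0:H0→d1:-→d2:-→d3:-→d4:-→d5:-→d6:-→d7:-→d8:-→d9:-→d10:-→d11:-→d12:-→d13:-→d14:-→d15:-→d16:H0→d17:-  best=H0
  + 198.179.64.0/18 (H3) depth=18
  + 180.44.78.144/28 (H2) depth=28
  ? 198.179.64.59  path d0:H0→d1:-→d2:-→d3:-→d4:-→d5:-→d6:-→d7:-→d8:-→d9:-→d10:-→d11:-→d12:-→d13:-→d14:-→d15:-→d16:H0→d17:-→d18:H3  best=H3
  ? 198.179.0.3  path d0:H0→d1:-→d2:-→d3:-→d4:-→d5:-→d6:-→d7:-→d8:-→d9:-→d10:-→d11:-→d12:-→d13:-→d14:-→d15:-→d16:H0→d17:-  best=H0
  ? 198.179.95.253  path d0:H0→d1:-→d2:-→d3:-→d4:-→d5:-→d6:-→d7:-→d8:-→d9:-→d10:-→d11:-→d12:-→d13:-→d14:-→d15:-→d16:H0→d17:-→d18:H3  best=H3
  + 198.176.0.0/12 (H0) depth=12
  + 198.0.0.0/8 (H0) depth=8
  + 198.176.0.0/13 (H3) depth=13
  + 198.179.119.161/32 (H1) depth=32
  + 0.0.0.0/0 (H0) depth=0
  + 180.44.78.151/32 (H0) depth=32
  ? 180.44.78.145  path d0:H0→d1:-→d2:-→d3:-→d4:-→d5:-→d6:-→d7:-→d8:-→d9:-→d10:-→d11:-→d12:-→d13:-→d14:-→d15:-→d16:-→d17:-→d18:-→d19:-→d20:-→d21:-→d22:-→d23:-→d24:-→d25:-→d26:-→d27:-→d28:H2→d29:-  best=H2
  ? 198.176.0.1  path d0:H0→d1:-→d2:-→d3:-→d4:-→d5:-→d6:-→d7:-→d8:H0→d9:-→d10:-→d11:-→d12:H0→d13:H3→d14:-  best=H3
  + 0.0.0.0/0 (H3) depth=0

== LOOKUPS ==
["H0","H0","H0","H0","H3","H0","H3","H2","H3"]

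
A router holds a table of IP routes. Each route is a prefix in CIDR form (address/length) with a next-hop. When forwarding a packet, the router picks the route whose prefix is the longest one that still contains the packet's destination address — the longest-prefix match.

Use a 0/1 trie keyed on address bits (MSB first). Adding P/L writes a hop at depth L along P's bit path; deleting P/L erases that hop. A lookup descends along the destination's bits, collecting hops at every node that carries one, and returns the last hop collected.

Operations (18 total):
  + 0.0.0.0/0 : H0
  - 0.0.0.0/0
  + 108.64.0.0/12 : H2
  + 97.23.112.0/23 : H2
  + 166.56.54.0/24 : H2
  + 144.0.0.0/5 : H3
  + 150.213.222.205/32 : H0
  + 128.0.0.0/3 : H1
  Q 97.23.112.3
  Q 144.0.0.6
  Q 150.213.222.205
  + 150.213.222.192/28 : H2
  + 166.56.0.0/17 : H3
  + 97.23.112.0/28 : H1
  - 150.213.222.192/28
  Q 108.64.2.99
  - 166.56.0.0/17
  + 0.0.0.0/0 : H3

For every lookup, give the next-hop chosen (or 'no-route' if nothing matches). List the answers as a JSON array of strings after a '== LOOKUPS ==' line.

Trace:
  add 0.0.0.0/0 -> H0 at depth 0
  - 0.0.0.0/0 clear@0
  add 108.64.0.0/12 -> H2 at depth 12
  add 97.23.112.0/23 -> H2 at depth 23
  add 166.56.54.0/24 -> H2 at depth 24
  add 144.0.0.0/5 -> H3 at depth 5
  add 150.213.222.205/32 -> H0 at depth 32
  add 128.0.0.0/3 -> H1 at depth 3
  Q 97.23.112.3: descend 01100001000101110111000 ; hops seen [H2] ; pick H2
  Q 144.0.0.6: descend 10010 ; hops seen [H1,H3] ; pick H3
  Q 150.213.222.205: descend 10010110110101011101111011001101 ; hops seen [H1,H3,H0] ; pick H0
  add 150.213.222.192/28 -> H2 at depth 28
  add 166.56.0.0/17 -> H3 at depth 17
  add 97.23.112.0/28 -> H1 at depth 28
  - 150.213.222.192/28 clear@28
  Q 108.64.2.99: descend 011011000100 ; hops seen [H2] ; pick H2
  - 166.56.0.0/17 clear@17
  add 0.0.0.0/0 -> H3 at depth 0

== LOOKUPS ==
["H2","H3","H0","H2"]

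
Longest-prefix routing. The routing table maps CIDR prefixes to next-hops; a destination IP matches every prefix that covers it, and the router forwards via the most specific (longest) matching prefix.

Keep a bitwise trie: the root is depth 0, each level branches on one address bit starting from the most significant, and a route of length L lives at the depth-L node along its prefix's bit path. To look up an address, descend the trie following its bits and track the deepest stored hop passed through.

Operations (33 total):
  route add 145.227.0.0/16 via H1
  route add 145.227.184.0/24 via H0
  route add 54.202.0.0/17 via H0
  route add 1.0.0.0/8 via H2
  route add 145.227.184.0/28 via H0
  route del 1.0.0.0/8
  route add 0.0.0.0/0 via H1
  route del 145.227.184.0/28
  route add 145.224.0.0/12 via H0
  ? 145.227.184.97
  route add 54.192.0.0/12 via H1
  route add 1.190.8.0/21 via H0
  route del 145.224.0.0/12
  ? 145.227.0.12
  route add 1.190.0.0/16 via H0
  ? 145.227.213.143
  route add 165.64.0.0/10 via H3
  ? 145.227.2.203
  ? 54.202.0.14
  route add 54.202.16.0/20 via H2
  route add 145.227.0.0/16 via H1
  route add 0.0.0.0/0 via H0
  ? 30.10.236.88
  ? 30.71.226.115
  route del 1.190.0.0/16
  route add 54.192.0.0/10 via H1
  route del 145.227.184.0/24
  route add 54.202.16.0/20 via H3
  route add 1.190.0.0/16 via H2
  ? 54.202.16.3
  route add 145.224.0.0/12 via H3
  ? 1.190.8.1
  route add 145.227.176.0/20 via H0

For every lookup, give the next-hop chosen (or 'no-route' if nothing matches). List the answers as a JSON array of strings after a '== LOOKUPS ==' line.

Apply in order:
  add 145.227.0.0/16 -> H1 at depth 16
  add 145.227.184.0/24 -> H0 at depth 24
  add 54.202.0.0/17 -> H0 at depth 17
  add 1.0.0.0/8 -> H2 at depth 8
  add 145.227.184.0/28 -> H0 at depth 28
  del 1.0.0.0/8 (clear depth 8)
  add 0.0.0.0/0 -> H1 at depth 0
  del 145.227.184.0/28 (clear depth 28)
  add 145.224.0.0/12 -> H0 at depth 12
  Q 145.227.184.97: descend 1001000111100011101110000 ; hops seen [H1,H0,H1,H0] ; pick H0
  add 54.192.0.0/12 -> H1 at depth 12
  add 1.190.8.0/21 -> H0 at depth 21
  del 145.224.0.0/12 (clear depth 12)
  Q 145.227.0.12: descend 1001000111100011 ; hops seen [H1,H1] ; pick H1
  add 1.190.0.0/16 -> H0 at depth 16
  Q 145.227.213.143: descend 10010001111000111 ; hops seen [H1,H1] ; pick H1
  add 165.64.0.0/10 -> H3 at depth 10
  Q 145.227.2.203: descend 1001000111100011 ; hops seen [H1,H1] ; pick H1
  Q 54.202.0.14: descend 00110110110010100 ; hops seen [H1,H1,H0] ; pick H0
  add 54.202.16.0/20 -> H2 at depth 20
  add 145.227.0.0/16 -> H1 at depth 16
  add 0.0.0.0/0 -> H0 at depth 0
  Q 30.10.236.88: descend 000 ; hops seen [H0] ; pick H0
  Q 30.71.226.115: descend 000 ; hops seen [H0] ; pick H0
  del 1.190.0.0/16 (clear depth 16)
  add 54.192.0.0/10 -> H1 at depth 10
  del 145.227.184.0/24 (clear depth 24)
  add 54.202.16.0/20 -> H3 at depth 20
  add 1.190.0.0/16 -> H2 at depth 16
  Q 54.202.16.3: descend 00110110110010100001 ; hops seen [H0,H1,H1,H0,H3] ; pick H3
  add 145.224.0.0/12 -> H3 at depth 12
  Q 1.190.8.1: descend 000000011011111000001 ; hops seen [H0,H2,H0] ; pick H0
  add 145.227.176.0/20 -> H0 at depth 20

== LOOKUPS ==
["H0","H1","H1","H1","H0","H0","H0","H3","H0"]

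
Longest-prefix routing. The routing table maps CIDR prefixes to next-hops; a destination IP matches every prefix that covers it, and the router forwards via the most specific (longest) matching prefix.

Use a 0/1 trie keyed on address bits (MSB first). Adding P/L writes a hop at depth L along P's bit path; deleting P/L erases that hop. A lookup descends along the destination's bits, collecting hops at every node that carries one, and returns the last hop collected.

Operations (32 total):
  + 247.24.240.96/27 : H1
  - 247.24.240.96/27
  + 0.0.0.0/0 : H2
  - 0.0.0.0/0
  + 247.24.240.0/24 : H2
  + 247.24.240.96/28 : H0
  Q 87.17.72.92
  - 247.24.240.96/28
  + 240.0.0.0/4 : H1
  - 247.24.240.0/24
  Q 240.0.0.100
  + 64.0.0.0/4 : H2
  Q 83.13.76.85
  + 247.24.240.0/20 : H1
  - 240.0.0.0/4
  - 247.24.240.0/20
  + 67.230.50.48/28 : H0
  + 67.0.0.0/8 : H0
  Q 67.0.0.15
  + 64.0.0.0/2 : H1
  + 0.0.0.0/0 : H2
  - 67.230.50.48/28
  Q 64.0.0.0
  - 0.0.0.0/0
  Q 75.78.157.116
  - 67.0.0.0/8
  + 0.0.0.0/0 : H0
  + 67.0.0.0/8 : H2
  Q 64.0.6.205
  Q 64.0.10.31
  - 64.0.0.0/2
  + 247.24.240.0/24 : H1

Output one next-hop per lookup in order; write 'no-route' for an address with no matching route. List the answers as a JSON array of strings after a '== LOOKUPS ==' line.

Process each operation:
  + 247.24.240.96/27 (H1) depth=27
  del 247.24.240.96/27 (clear depth 27)
  + 0.0.0.0/0 (H2) depth=0
  del 0.0.0.0/0 (clear depth 0)
  + 247.24.240.0/24 (H2) depth=24
  + 247.24.240.96/28 (H0) depth=28
  lookup 87.17.72.92: bits ε walk d0:- -> no-route
  del 247.24.240.96/28 (clear depth 28)
  + 240.0.0.0/4 (H1) depth=4
  del 247.24.240.0/24 (clear depth 24)
  lookup 240.0.0.100: bits 11110 walk d0:-→d1:-→d2:-→d3:-→d4:H1→d5:- -> H1
  + 64.0.0.0/4 (H2) depth=4
  lookup 83.13.76.85: bits 010 walk d0:-→d1:-→d2:-→d3:- -> no-route
  + 247.24.240.0/20 (H1) depth=20
  del 240.0.0.0/4 (clear depth 4)
  del 247.24.240.0/20 (clear depth 20)
  + 67.230.50.48/28 (H0) depth=28
  + 67.0.0.0/8 (H0) depth=8
  lookup 67.0.0.15: bits 01000011 walk d0:-→d1:-→d2:-→d3:-→d4:H2→d5:-→d6:-→d7:-→d8:H0 -> H0
  + 64.0.0.0/2 (H1) depth=2
  + 0.0.0.0/0 (H2) depth=0
  del 67.230.50.48/28 (clear depth 28)
  lookup 64.0.0.0: bits 010000 walk d0:H2→d1:-→d2:H1→d3:-→d4:H2→d5:-→d6:- -> H2
  del 0.0.0.0/0 (clear depth 0)
  lookup 75.78.157.116: bits 0100 walk d0:-→d1:-→d2:H1→d3:-→d4:H2 -> H2
  del 67.0.0.0/8 (clear depth 8)
  + 0.0.0.0/0 (H0) depth=0
  + 67.0.0.0/8 (H2) depth=8
  lookup 64.0.6.205: bits 010000 walk d0:H0→d1:-→d2:H1→d3:-→d4:H2→d5:-→d6:- -> H2
  lookup 64.0.10.31: bits 010000 walk d0:H0→d1:-→d2:H1→d3:-→d4:H2→d5:-→d6:- -> H2
  del 64.0.0.0/2 (clear depth 2)
  + 247.24.240.0/24 (H1) depth=24

== LOOKUPS ==
["no-route","H1","no-route","H0","H2","H2","H2","H2"]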